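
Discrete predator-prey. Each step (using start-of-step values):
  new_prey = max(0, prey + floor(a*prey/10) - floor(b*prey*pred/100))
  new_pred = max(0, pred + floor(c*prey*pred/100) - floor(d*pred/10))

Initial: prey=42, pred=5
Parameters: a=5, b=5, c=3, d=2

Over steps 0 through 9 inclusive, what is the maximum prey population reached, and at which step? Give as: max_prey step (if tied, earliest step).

Answer: 53 1

Derivation:
Step 1: prey: 42+21-10=53; pred: 5+6-1=10
Step 2: prey: 53+26-26=53; pred: 10+15-2=23
Step 3: prey: 53+26-60=19; pred: 23+36-4=55
Step 4: prey: 19+9-52=0; pred: 55+31-11=75
Step 5: prey: 0+0-0=0; pred: 75+0-15=60
Step 6: prey: 0+0-0=0; pred: 60+0-12=48
Step 7: prey: 0+0-0=0; pred: 48+0-9=39
Step 8: prey: 0+0-0=0; pred: 39+0-7=32
Step 9: prey: 0+0-0=0; pred: 32+0-6=26
Max prey = 53 at step 1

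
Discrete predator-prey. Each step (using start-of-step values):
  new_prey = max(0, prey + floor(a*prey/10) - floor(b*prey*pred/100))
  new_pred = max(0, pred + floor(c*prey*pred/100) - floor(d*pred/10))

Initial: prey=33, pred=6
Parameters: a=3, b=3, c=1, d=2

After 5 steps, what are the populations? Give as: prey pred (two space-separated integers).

Answer: 48 12

Derivation:
Step 1: prey: 33+9-5=37; pred: 6+1-1=6
Step 2: prey: 37+11-6=42; pred: 6+2-1=7
Step 3: prey: 42+12-8=46; pred: 7+2-1=8
Step 4: prey: 46+13-11=48; pred: 8+3-1=10
Step 5: prey: 48+14-14=48; pred: 10+4-2=12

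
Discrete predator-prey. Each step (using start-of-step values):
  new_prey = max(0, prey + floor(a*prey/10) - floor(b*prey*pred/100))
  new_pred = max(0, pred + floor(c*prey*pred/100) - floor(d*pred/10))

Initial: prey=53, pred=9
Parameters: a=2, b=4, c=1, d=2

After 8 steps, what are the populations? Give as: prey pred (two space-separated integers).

Step 1: prey: 53+10-19=44; pred: 9+4-1=12
Step 2: prey: 44+8-21=31; pred: 12+5-2=15
Step 3: prey: 31+6-18=19; pred: 15+4-3=16
Step 4: prey: 19+3-12=10; pred: 16+3-3=16
Step 5: prey: 10+2-6=6; pred: 16+1-3=14
Step 6: prey: 6+1-3=4; pred: 14+0-2=12
Step 7: prey: 4+0-1=3; pred: 12+0-2=10
Step 8: prey: 3+0-1=2; pred: 10+0-2=8

Answer: 2 8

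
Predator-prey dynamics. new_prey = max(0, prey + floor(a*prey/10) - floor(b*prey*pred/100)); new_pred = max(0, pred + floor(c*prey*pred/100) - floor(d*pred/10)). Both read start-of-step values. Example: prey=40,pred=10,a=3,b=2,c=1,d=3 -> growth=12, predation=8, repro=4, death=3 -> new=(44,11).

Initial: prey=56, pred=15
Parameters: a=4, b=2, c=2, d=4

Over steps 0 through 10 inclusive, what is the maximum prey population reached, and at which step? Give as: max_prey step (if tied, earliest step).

Step 1: prey: 56+22-16=62; pred: 15+16-6=25
Step 2: prey: 62+24-31=55; pred: 25+31-10=46
Step 3: prey: 55+22-50=27; pred: 46+50-18=78
Step 4: prey: 27+10-42=0; pred: 78+42-31=89
Step 5: prey: 0+0-0=0; pred: 89+0-35=54
Step 6: prey: 0+0-0=0; pred: 54+0-21=33
Step 7: prey: 0+0-0=0; pred: 33+0-13=20
Step 8: prey: 0+0-0=0; pred: 20+0-8=12
Step 9: prey: 0+0-0=0; pred: 12+0-4=8
Step 10: prey: 0+0-0=0; pred: 8+0-3=5
Max prey = 62 at step 1

Answer: 62 1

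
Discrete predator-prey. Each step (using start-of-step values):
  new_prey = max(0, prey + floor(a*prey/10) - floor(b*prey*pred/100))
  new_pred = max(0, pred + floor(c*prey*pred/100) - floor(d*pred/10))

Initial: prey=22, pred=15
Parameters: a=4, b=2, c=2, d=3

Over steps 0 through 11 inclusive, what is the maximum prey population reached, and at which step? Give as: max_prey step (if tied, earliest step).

Answer: 25 2

Derivation:
Step 1: prey: 22+8-6=24; pred: 15+6-4=17
Step 2: prey: 24+9-8=25; pred: 17+8-5=20
Step 3: prey: 25+10-10=25; pred: 20+10-6=24
Step 4: prey: 25+10-12=23; pred: 24+12-7=29
Step 5: prey: 23+9-13=19; pred: 29+13-8=34
Step 6: prey: 19+7-12=14; pred: 34+12-10=36
Step 7: prey: 14+5-10=9; pred: 36+10-10=36
Step 8: prey: 9+3-6=6; pred: 36+6-10=32
Step 9: prey: 6+2-3=5; pred: 32+3-9=26
Step 10: prey: 5+2-2=5; pred: 26+2-7=21
Step 11: prey: 5+2-2=5; pred: 21+2-6=17
Max prey = 25 at step 2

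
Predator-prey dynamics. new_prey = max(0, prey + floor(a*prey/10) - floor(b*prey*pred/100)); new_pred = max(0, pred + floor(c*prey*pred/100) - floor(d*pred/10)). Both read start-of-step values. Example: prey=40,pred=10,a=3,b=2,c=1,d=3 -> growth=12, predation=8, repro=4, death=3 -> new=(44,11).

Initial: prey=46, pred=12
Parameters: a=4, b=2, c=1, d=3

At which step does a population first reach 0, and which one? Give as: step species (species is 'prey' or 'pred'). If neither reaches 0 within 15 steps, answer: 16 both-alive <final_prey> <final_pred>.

Step 1: prey: 46+18-11=53; pred: 12+5-3=14
Step 2: prey: 53+21-14=60; pred: 14+7-4=17
Step 3: prey: 60+24-20=64; pred: 17+10-5=22
Step 4: prey: 64+25-28=61; pred: 22+14-6=30
Step 5: prey: 61+24-36=49; pred: 30+18-9=39
Step 6: prey: 49+19-38=30; pred: 39+19-11=47
Step 7: prey: 30+12-28=14; pred: 47+14-14=47
Step 8: prey: 14+5-13=6; pred: 47+6-14=39
Step 9: prey: 6+2-4=4; pred: 39+2-11=30
Step 10: prey: 4+1-2=3; pred: 30+1-9=22
Step 11: prey: 3+1-1=3; pred: 22+0-6=16
Step 12: prey: 3+1-0=4; pred: 16+0-4=12
Step 13: prey: 4+1-0=5; pred: 12+0-3=9
Step 14: prey: 5+2-0=7; pred: 9+0-2=7
Step 15: prey: 7+2-0=9; pred: 7+0-2=5
No extinction within 15 steps

Answer: 16 both-alive 9 5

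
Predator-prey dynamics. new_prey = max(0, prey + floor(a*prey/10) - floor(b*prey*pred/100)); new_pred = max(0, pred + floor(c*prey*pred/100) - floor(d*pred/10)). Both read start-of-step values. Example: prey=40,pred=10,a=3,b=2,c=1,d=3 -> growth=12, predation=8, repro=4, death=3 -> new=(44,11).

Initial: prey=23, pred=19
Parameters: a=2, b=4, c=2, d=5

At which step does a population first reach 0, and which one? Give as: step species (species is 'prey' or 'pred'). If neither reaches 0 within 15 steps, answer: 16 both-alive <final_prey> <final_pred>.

Step 1: prey: 23+4-17=10; pred: 19+8-9=18
Step 2: prey: 10+2-7=5; pred: 18+3-9=12
Step 3: prey: 5+1-2=4; pred: 12+1-6=7
Step 4: prey: 4+0-1=3; pred: 7+0-3=4
Step 5: prey: 3+0-0=3; pred: 4+0-2=2
Step 6: prey: 3+0-0=3; pred: 2+0-1=1
Step 7: prey: 3+0-0=3; pred: 1+0-0=1
Steps 8-15: state stable at prey=3, pred=1 (no change)
No extinction within 15 steps

Answer: 16 both-alive 3 1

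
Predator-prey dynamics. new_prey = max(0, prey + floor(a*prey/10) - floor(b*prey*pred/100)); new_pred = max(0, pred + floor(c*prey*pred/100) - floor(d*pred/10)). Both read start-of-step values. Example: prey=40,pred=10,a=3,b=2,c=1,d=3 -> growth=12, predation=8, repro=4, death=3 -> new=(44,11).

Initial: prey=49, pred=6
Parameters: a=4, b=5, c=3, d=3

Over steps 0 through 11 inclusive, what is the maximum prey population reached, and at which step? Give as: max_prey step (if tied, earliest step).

Answer: 54 1

Derivation:
Step 1: prey: 49+19-14=54; pred: 6+8-1=13
Step 2: prey: 54+21-35=40; pred: 13+21-3=31
Step 3: prey: 40+16-62=0; pred: 31+37-9=59
Step 4: prey: 0+0-0=0; pred: 59+0-17=42
Step 5: prey: 0+0-0=0; pred: 42+0-12=30
Step 6: prey: 0+0-0=0; pred: 30+0-9=21
Step 7: prey: 0+0-0=0; pred: 21+0-6=15
Step 8: prey: 0+0-0=0; pred: 15+0-4=11
Step 9: prey: 0+0-0=0; pred: 11+0-3=8
Step 10: prey: 0+0-0=0; pred: 8+0-2=6
Step 11: prey: 0+0-0=0; pred: 6+0-1=5
Max prey = 54 at step 1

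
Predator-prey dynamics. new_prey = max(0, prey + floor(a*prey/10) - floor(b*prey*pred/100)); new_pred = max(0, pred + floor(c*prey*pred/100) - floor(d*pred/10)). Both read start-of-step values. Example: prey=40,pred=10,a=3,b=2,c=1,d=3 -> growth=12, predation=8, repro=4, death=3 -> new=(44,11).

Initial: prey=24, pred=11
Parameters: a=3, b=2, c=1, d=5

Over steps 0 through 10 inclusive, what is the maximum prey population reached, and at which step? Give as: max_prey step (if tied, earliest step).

Step 1: prey: 24+7-5=26; pred: 11+2-5=8
Step 2: prey: 26+7-4=29; pred: 8+2-4=6
Step 3: prey: 29+8-3=34; pred: 6+1-3=4
Step 4: prey: 34+10-2=42; pred: 4+1-2=3
Step 5: prey: 42+12-2=52; pred: 3+1-1=3
Step 6: prey: 52+15-3=64; pred: 3+1-1=3
Step 7: prey: 64+19-3=80; pred: 3+1-1=3
Step 8: prey: 80+24-4=100; pred: 3+2-1=4
Step 9: prey: 100+30-8=122; pred: 4+4-2=6
Step 10: prey: 122+36-14=144; pred: 6+7-3=10
Max prey = 144 at step 10

Answer: 144 10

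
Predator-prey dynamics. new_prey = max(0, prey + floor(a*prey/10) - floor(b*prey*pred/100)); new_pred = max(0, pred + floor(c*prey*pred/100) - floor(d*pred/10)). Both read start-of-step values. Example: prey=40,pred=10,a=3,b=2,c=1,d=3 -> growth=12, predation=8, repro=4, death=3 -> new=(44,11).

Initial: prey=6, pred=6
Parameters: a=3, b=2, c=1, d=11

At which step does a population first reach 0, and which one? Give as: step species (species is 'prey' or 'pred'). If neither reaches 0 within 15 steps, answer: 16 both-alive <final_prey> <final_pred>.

Answer: 1 pred

Derivation:
Step 1: prey: 6+1-0=7; pred: 6+0-6=0
First extinction: pred at step 1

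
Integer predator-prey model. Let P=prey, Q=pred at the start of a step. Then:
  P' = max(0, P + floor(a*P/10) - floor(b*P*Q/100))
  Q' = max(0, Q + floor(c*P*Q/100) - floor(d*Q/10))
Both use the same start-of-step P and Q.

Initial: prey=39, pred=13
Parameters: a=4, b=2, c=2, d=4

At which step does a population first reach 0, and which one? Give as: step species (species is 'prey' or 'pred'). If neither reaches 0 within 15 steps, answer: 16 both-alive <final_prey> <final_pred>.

Answer: 16 both-alive 1 2

Derivation:
Step 1: prey: 39+15-10=44; pred: 13+10-5=18
Step 2: prey: 44+17-15=46; pred: 18+15-7=26
Step 3: prey: 46+18-23=41; pred: 26+23-10=39
Step 4: prey: 41+16-31=26; pred: 39+31-15=55
Step 5: prey: 26+10-28=8; pred: 55+28-22=61
Step 6: prey: 8+3-9=2; pred: 61+9-24=46
Step 7: prey: 2+0-1=1; pred: 46+1-18=29
Step 8: prey: 1+0-0=1; pred: 29+0-11=18
Step 9: prey: 1+0-0=1; pred: 18+0-7=11
Step 10: prey: 1+0-0=1; pred: 11+0-4=7
Step 11: prey: 1+0-0=1; pred: 7+0-2=5
Step 12: prey: 1+0-0=1; pred: 5+0-2=3
Step 13: prey: 1+0-0=1; pred: 3+0-1=2
Step 14: prey: 1+0-0=1; pred: 2+0-0=2
Steps 15-15: state stable at prey=1, pred=2 (no change)
No extinction within 15 steps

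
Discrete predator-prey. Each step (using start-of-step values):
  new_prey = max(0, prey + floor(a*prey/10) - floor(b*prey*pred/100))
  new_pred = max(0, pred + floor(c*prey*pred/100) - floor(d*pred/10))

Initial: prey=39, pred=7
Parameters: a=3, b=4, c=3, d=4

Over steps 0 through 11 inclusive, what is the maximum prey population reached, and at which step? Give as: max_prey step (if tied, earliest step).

Answer: 40 1

Derivation:
Step 1: prey: 39+11-10=40; pred: 7+8-2=13
Step 2: prey: 40+12-20=32; pred: 13+15-5=23
Step 3: prey: 32+9-29=12; pred: 23+22-9=36
Step 4: prey: 12+3-17=0; pred: 36+12-14=34
Step 5: prey: 0+0-0=0; pred: 34+0-13=21
Step 6: prey: 0+0-0=0; pred: 21+0-8=13
Step 7: prey: 0+0-0=0; pred: 13+0-5=8
Step 8: prey: 0+0-0=0; pred: 8+0-3=5
Step 9: prey: 0+0-0=0; pred: 5+0-2=3
Step 10: prey: 0+0-0=0; pred: 3+0-1=2
Step 11: prey: 0+0-0=0; pred: 2+0-0=2
Max prey = 40 at step 1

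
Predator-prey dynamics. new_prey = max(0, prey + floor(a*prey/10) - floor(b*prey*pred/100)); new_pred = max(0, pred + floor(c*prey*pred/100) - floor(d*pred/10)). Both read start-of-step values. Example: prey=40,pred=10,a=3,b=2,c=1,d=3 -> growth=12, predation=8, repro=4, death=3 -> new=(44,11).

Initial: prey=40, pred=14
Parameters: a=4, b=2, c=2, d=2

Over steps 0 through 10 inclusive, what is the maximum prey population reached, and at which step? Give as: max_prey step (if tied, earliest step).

Step 1: prey: 40+16-11=45; pred: 14+11-2=23
Step 2: prey: 45+18-20=43; pred: 23+20-4=39
Step 3: prey: 43+17-33=27; pred: 39+33-7=65
Step 4: prey: 27+10-35=2; pred: 65+35-13=87
Step 5: prey: 2+0-3=0; pred: 87+3-17=73
Step 6: prey: 0+0-0=0; pred: 73+0-14=59
Step 7: prey: 0+0-0=0; pred: 59+0-11=48
Step 8: prey: 0+0-0=0; pred: 48+0-9=39
Step 9: prey: 0+0-0=0; pred: 39+0-7=32
Step 10: prey: 0+0-0=0; pred: 32+0-6=26
Max prey = 45 at step 1

Answer: 45 1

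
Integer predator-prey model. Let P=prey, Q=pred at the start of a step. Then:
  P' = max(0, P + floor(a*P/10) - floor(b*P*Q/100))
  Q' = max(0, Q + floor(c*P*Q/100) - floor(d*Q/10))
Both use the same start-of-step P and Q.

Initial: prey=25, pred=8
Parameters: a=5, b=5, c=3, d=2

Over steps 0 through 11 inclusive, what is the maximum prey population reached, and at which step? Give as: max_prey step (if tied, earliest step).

Answer: 27 1

Derivation:
Step 1: prey: 25+12-10=27; pred: 8+6-1=13
Step 2: prey: 27+13-17=23; pred: 13+10-2=21
Step 3: prey: 23+11-24=10; pred: 21+14-4=31
Step 4: prey: 10+5-15=0; pred: 31+9-6=34
Step 5: prey: 0+0-0=0; pred: 34+0-6=28
Step 6: prey: 0+0-0=0; pred: 28+0-5=23
Step 7: prey: 0+0-0=0; pred: 23+0-4=19
Step 8: prey: 0+0-0=0; pred: 19+0-3=16
Step 9: prey: 0+0-0=0; pred: 16+0-3=13
Step 10: prey: 0+0-0=0; pred: 13+0-2=11
Step 11: prey: 0+0-0=0; pred: 11+0-2=9
Max prey = 27 at step 1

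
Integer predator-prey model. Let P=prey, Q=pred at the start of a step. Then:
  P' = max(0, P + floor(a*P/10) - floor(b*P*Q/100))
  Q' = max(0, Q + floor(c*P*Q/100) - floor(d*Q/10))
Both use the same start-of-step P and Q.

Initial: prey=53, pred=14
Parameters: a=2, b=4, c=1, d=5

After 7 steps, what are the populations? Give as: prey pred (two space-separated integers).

Answer: 17 1

Derivation:
Step 1: prey: 53+10-29=34; pred: 14+7-7=14
Step 2: prey: 34+6-19=21; pred: 14+4-7=11
Step 3: prey: 21+4-9=16; pred: 11+2-5=8
Step 4: prey: 16+3-5=14; pred: 8+1-4=5
Step 5: prey: 14+2-2=14; pred: 5+0-2=3
Step 6: prey: 14+2-1=15; pred: 3+0-1=2
Step 7: prey: 15+3-1=17; pred: 2+0-1=1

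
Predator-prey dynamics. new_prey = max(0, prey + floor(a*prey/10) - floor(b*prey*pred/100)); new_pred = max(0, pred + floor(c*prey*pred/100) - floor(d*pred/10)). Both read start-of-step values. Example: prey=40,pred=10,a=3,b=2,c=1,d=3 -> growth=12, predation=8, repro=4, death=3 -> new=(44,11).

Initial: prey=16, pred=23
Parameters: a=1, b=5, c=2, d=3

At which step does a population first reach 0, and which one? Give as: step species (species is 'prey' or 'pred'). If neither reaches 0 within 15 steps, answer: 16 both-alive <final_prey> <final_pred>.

Step 1: prey: 16+1-18=0; pred: 23+7-6=24
First extinction: prey at step 1

Answer: 1 prey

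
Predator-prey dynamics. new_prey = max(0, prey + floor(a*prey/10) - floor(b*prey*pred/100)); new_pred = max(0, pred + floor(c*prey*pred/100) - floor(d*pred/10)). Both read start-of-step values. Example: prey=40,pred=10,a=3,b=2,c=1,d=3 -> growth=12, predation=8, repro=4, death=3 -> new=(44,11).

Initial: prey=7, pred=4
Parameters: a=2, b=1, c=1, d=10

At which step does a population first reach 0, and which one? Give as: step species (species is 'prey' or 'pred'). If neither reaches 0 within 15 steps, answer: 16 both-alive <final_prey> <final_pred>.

Answer: 1 pred

Derivation:
Step 1: prey: 7+1-0=8; pred: 4+0-4=0
First extinction: pred at step 1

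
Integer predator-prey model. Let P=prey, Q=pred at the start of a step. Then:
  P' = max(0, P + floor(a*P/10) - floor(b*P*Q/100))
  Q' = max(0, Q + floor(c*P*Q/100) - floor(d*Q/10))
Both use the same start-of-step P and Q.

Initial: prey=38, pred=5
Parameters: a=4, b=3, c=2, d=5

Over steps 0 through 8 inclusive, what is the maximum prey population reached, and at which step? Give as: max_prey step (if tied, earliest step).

Answer: 69 4

Derivation:
Step 1: prey: 38+15-5=48; pred: 5+3-2=6
Step 2: prey: 48+19-8=59; pred: 6+5-3=8
Step 3: prey: 59+23-14=68; pred: 8+9-4=13
Step 4: prey: 68+27-26=69; pred: 13+17-6=24
Step 5: prey: 69+27-49=47; pred: 24+33-12=45
Step 6: prey: 47+18-63=2; pred: 45+42-22=65
Step 7: prey: 2+0-3=0; pred: 65+2-32=35
Step 8: prey: 0+0-0=0; pred: 35+0-17=18
Max prey = 69 at step 4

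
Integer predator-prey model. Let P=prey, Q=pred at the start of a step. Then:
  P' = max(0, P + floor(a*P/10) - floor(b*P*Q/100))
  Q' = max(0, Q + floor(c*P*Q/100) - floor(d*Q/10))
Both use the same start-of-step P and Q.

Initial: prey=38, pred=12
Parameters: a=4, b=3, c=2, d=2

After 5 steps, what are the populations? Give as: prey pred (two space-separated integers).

Answer: 0 41

Derivation:
Step 1: prey: 38+15-13=40; pred: 12+9-2=19
Step 2: prey: 40+16-22=34; pred: 19+15-3=31
Step 3: prey: 34+13-31=16; pred: 31+21-6=46
Step 4: prey: 16+6-22=0; pred: 46+14-9=51
Step 5: prey: 0+0-0=0; pred: 51+0-10=41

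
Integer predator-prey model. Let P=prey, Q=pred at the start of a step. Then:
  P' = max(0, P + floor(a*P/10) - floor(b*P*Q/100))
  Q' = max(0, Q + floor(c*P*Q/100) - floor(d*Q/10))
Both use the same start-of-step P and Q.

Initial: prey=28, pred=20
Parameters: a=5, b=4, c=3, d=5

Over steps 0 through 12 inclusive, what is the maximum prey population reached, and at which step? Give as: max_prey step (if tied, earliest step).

Answer: 41 12

Derivation:
Step 1: prey: 28+14-22=20; pred: 20+16-10=26
Step 2: prey: 20+10-20=10; pred: 26+15-13=28
Step 3: prey: 10+5-11=4; pred: 28+8-14=22
Step 4: prey: 4+2-3=3; pred: 22+2-11=13
Step 5: prey: 3+1-1=3; pred: 13+1-6=8
Step 6: prey: 3+1-0=4; pred: 8+0-4=4
Step 7: prey: 4+2-0=6; pred: 4+0-2=2
Step 8: prey: 6+3-0=9; pred: 2+0-1=1
Step 9: prey: 9+4-0=13; pred: 1+0-0=1
Step 10: prey: 13+6-0=19; pred: 1+0-0=1
Step 11: prey: 19+9-0=28; pred: 1+0-0=1
Step 12: prey: 28+14-1=41; pred: 1+0-0=1
Max prey = 41 at step 12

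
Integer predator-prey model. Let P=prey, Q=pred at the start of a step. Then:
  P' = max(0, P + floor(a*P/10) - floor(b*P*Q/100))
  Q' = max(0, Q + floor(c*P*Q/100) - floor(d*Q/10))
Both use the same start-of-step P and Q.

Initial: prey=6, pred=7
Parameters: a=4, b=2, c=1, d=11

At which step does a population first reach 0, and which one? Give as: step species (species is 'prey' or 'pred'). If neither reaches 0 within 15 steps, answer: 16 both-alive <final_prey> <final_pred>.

Step 1: prey: 6+2-0=8; pred: 7+0-7=0
First extinction: pred at step 1

Answer: 1 pred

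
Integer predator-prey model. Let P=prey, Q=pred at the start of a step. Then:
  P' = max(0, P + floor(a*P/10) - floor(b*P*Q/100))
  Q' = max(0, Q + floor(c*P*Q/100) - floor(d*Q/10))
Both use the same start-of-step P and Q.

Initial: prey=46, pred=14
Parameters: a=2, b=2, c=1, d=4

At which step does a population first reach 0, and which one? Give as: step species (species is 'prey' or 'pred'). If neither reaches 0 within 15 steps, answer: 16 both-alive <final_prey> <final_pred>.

Step 1: prey: 46+9-12=43; pred: 14+6-5=15
Step 2: prey: 43+8-12=39; pred: 15+6-6=15
Step 3: prey: 39+7-11=35; pred: 15+5-6=14
Step 4: prey: 35+7-9=33; pred: 14+4-5=13
Step 5: prey: 33+6-8=31; pred: 13+4-5=12
Step 6: prey: 31+6-7=30; pred: 12+3-4=11
Step 7: prey: 30+6-6=30; pred: 11+3-4=10
Step 8: prey: 30+6-6=30; pred: 10+3-4=9
Step 9: prey: 30+6-5=31; pred: 9+2-3=8
Step 10: prey: 31+6-4=33; pred: 8+2-3=7
Step 11: prey: 33+6-4=35; pred: 7+2-2=7
Step 12: prey: 35+7-4=38; pred: 7+2-2=7
Step 13: prey: 38+7-5=40; pred: 7+2-2=7
Step 14: prey: 40+8-5=43; pred: 7+2-2=7
Step 15: prey: 43+8-6=45; pred: 7+3-2=8
No extinction within 15 steps

Answer: 16 both-alive 45 8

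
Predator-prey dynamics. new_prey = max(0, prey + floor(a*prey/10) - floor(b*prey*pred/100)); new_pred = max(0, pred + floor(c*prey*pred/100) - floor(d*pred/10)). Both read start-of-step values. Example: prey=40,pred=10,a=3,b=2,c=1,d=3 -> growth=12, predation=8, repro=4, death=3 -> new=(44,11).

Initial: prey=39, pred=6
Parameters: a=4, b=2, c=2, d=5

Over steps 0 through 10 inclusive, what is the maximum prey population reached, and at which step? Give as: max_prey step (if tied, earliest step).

Answer: 77 4

Derivation:
Step 1: prey: 39+15-4=50; pred: 6+4-3=7
Step 2: prey: 50+20-7=63; pred: 7+7-3=11
Step 3: prey: 63+25-13=75; pred: 11+13-5=19
Step 4: prey: 75+30-28=77; pred: 19+28-9=38
Step 5: prey: 77+30-58=49; pred: 38+58-19=77
Step 6: prey: 49+19-75=0; pred: 77+75-38=114
Step 7: prey: 0+0-0=0; pred: 114+0-57=57
Step 8: prey: 0+0-0=0; pred: 57+0-28=29
Step 9: prey: 0+0-0=0; pred: 29+0-14=15
Step 10: prey: 0+0-0=0; pred: 15+0-7=8
Max prey = 77 at step 4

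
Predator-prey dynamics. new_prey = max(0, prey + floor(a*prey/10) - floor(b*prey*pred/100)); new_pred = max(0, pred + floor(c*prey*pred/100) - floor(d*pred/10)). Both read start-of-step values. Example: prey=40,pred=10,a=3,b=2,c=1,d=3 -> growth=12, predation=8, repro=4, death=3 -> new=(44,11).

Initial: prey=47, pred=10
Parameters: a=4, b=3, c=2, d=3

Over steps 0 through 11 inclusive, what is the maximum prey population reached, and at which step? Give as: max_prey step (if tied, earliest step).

Answer: 51 1

Derivation:
Step 1: prey: 47+18-14=51; pred: 10+9-3=16
Step 2: prey: 51+20-24=47; pred: 16+16-4=28
Step 3: prey: 47+18-39=26; pred: 28+26-8=46
Step 4: prey: 26+10-35=1; pred: 46+23-13=56
Step 5: prey: 1+0-1=0; pred: 56+1-16=41
Step 6: prey: 0+0-0=0; pred: 41+0-12=29
Step 7: prey: 0+0-0=0; pred: 29+0-8=21
Step 8: prey: 0+0-0=0; pred: 21+0-6=15
Step 9: prey: 0+0-0=0; pred: 15+0-4=11
Step 10: prey: 0+0-0=0; pred: 11+0-3=8
Step 11: prey: 0+0-0=0; pred: 8+0-2=6
Max prey = 51 at step 1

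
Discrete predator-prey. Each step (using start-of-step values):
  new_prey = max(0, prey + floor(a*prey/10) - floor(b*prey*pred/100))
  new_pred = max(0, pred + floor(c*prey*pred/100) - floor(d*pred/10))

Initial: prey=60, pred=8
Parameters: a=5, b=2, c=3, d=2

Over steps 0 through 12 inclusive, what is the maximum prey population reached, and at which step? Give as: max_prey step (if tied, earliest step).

Answer: 87 2

Derivation:
Step 1: prey: 60+30-9=81; pred: 8+14-1=21
Step 2: prey: 81+40-34=87; pred: 21+51-4=68
Step 3: prey: 87+43-118=12; pred: 68+177-13=232
Step 4: prey: 12+6-55=0; pred: 232+83-46=269
Step 5: prey: 0+0-0=0; pred: 269+0-53=216
Step 6: prey: 0+0-0=0; pred: 216+0-43=173
Step 7: prey: 0+0-0=0; pred: 173+0-34=139
Step 8: prey: 0+0-0=0; pred: 139+0-27=112
Step 9: prey: 0+0-0=0; pred: 112+0-22=90
Step 10: prey: 0+0-0=0; pred: 90+0-18=72
Step 11: prey: 0+0-0=0; pred: 72+0-14=58
Step 12: prey: 0+0-0=0; pred: 58+0-11=47
Max prey = 87 at step 2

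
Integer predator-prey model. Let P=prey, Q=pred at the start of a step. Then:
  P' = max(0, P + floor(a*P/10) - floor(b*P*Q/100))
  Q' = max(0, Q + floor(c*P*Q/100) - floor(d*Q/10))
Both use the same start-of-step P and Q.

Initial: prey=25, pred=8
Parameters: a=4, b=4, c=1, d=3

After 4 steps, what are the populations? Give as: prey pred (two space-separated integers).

Answer: 34 8

Derivation:
Step 1: prey: 25+10-8=27; pred: 8+2-2=8
Step 2: prey: 27+10-8=29; pred: 8+2-2=8
Step 3: prey: 29+11-9=31; pred: 8+2-2=8
Step 4: prey: 31+12-9=34; pred: 8+2-2=8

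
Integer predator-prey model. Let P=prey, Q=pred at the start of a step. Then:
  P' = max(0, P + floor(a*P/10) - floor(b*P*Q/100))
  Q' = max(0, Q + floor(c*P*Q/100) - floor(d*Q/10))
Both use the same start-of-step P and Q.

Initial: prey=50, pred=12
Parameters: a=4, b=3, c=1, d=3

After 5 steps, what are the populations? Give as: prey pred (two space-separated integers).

Answer: 22 24

Derivation:
Step 1: prey: 50+20-18=52; pred: 12+6-3=15
Step 2: prey: 52+20-23=49; pred: 15+7-4=18
Step 3: prey: 49+19-26=42; pred: 18+8-5=21
Step 4: prey: 42+16-26=32; pred: 21+8-6=23
Step 5: prey: 32+12-22=22; pred: 23+7-6=24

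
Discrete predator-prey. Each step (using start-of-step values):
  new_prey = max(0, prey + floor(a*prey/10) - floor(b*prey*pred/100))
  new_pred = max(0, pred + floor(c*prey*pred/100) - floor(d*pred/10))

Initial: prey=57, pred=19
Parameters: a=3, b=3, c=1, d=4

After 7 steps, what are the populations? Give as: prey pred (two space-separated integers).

Answer: 11 5

Derivation:
Step 1: prey: 57+17-32=42; pred: 19+10-7=22
Step 2: prey: 42+12-27=27; pred: 22+9-8=23
Step 3: prey: 27+8-18=17; pred: 23+6-9=20
Step 4: prey: 17+5-10=12; pred: 20+3-8=15
Step 5: prey: 12+3-5=10; pred: 15+1-6=10
Step 6: prey: 10+3-3=10; pred: 10+1-4=7
Step 7: prey: 10+3-2=11; pred: 7+0-2=5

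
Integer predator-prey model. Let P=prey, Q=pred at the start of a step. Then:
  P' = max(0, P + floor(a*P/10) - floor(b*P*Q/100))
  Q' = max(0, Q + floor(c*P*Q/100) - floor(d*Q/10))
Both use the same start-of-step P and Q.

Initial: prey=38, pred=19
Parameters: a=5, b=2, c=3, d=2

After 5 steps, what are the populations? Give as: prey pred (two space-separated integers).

Step 1: prey: 38+19-14=43; pred: 19+21-3=37
Step 2: prey: 43+21-31=33; pred: 37+47-7=77
Step 3: prey: 33+16-50=0; pred: 77+76-15=138
Step 4: prey: 0+0-0=0; pred: 138+0-27=111
Step 5: prey: 0+0-0=0; pred: 111+0-22=89

Answer: 0 89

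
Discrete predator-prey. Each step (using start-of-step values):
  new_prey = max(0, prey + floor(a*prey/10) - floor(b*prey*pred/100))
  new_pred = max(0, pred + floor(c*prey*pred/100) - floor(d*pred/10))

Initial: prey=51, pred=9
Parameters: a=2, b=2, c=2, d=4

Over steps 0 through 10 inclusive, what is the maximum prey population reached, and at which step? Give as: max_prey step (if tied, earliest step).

Answer: 52 1

Derivation:
Step 1: prey: 51+10-9=52; pred: 9+9-3=15
Step 2: prey: 52+10-15=47; pred: 15+15-6=24
Step 3: prey: 47+9-22=34; pred: 24+22-9=37
Step 4: prey: 34+6-25=15; pred: 37+25-14=48
Step 5: prey: 15+3-14=4; pred: 48+14-19=43
Step 6: prey: 4+0-3=1; pred: 43+3-17=29
Step 7: prey: 1+0-0=1; pred: 29+0-11=18
Step 8: prey: 1+0-0=1; pred: 18+0-7=11
Step 9: prey: 1+0-0=1; pred: 11+0-4=7
Step 10: prey: 1+0-0=1; pred: 7+0-2=5
Max prey = 52 at step 1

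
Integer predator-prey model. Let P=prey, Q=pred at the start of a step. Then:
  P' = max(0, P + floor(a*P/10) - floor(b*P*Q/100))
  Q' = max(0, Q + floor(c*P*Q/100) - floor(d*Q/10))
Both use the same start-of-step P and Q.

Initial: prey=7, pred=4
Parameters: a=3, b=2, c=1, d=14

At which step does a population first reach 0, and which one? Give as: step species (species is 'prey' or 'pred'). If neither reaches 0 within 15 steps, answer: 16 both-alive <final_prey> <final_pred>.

Answer: 1 pred

Derivation:
Step 1: prey: 7+2-0=9; pred: 4+0-5=0
First extinction: pred at step 1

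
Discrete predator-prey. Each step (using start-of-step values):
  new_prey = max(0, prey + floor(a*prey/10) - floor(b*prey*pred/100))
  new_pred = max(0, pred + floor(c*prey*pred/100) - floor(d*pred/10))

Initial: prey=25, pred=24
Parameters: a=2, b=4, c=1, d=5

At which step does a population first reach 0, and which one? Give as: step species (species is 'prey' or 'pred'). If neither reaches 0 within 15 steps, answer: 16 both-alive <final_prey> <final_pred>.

Step 1: prey: 25+5-24=6; pred: 24+6-12=18
Step 2: prey: 6+1-4=3; pred: 18+1-9=10
Step 3: prey: 3+0-1=2; pred: 10+0-5=5
Step 4: prey: 2+0-0=2; pred: 5+0-2=3
Step 5: prey: 2+0-0=2; pred: 3+0-1=2
Step 6: prey: 2+0-0=2; pred: 2+0-1=1
Step 7: prey: 2+0-0=2; pred: 1+0-0=1
Steps 8-15: state stable at prey=2, pred=1 (no change)
No extinction within 15 steps

Answer: 16 both-alive 2 1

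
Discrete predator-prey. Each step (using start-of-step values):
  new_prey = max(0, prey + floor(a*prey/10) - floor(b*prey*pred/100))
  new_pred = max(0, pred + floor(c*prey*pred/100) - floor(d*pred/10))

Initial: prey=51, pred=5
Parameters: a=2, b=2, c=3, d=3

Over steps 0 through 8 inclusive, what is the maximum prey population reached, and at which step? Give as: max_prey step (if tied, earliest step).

Answer: 56 1

Derivation:
Step 1: prey: 51+10-5=56; pred: 5+7-1=11
Step 2: prey: 56+11-12=55; pred: 11+18-3=26
Step 3: prey: 55+11-28=38; pred: 26+42-7=61
Step 4: prey: 38+7-46=0; pred: 61+69-18=112
Step 5: prey: 0+0-0=0; pred: 112+0-33=79
Step 6: prey: 0+0-0=0; pred: 79+0-23=56
Step 7: prey: 0+0-0=0; pred: 56+0-16=40
Step 8: prey: 0+0-0=0; pred: 40+0-12=28
Max prey = 56 at step 1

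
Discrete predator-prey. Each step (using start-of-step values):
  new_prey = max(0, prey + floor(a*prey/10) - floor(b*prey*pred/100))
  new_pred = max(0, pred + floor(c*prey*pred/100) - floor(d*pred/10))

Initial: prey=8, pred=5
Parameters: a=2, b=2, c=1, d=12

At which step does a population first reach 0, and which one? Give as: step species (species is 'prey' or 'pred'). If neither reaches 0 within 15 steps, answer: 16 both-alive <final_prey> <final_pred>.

Step 1: prey: 8+1-0=9; pred: 5+0-6=0
First extinction: pred at step 1

Answer: 1 pred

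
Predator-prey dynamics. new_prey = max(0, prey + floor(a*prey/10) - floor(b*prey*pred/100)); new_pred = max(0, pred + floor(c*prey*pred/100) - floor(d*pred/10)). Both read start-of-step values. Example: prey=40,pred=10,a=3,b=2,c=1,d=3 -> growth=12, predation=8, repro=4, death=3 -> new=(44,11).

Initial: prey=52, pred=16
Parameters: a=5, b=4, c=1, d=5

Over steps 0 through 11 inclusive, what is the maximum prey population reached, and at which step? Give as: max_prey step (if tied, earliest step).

Answer: 101 11

Derivation:
Step 1: prey: 52+26-33=45; pred: 16+8-8=16
Step 2: prey: 45+22-28=39; pred: 16+7-8=15
Step 3: prey: 39+19-23=35; pred: 15+5-7=13
Step 4: prey: 35+17-18=34; pred: 13+4-6=11
Step 5: prey: 34+17-14=37; pred: 11+3-5=9
Step 6: prey: 37+18-13=42; pred: 9+3-4=8
Step 7: prey: 42+21-13=50; pred: 8+3-4=7
Step 8: prey: 50+25-14=61; pred: 7+3-3=7
Step 9: prey: 61+30-17=74; pred: 7+4-3=8
Step 10: prey: 74+37-23=88; pred: 8+5-4=9
Step 11: prey: 88+44-31=101; pred: 9+7-4=12
Max prey = 101 at step 11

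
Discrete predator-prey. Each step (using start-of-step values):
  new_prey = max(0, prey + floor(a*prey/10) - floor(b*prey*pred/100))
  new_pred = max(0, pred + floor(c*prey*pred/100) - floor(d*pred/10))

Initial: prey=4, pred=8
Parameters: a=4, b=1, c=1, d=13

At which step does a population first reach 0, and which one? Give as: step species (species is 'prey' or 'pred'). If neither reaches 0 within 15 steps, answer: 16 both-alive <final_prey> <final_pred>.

Answer: 1 pred

Derivation:
Step 1: prey: 4+1-0=5; pred: 8+0-10=0
First extinction: pred at step 1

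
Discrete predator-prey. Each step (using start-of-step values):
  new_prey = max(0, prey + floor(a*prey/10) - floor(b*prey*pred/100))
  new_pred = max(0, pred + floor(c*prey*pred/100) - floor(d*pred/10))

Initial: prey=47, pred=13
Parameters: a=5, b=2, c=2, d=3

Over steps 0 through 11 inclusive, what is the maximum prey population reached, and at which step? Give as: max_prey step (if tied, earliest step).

Answer: 62 2

Derivation:
Step 1: prey: 47+23-12=58; pred: 13+12-3=22
Step 2: prey: 58+29-25=62; pred: 22+25-6=41
Step 3: prey: 62+31-50=43; pred: 41+50-12=79
Step 4: prey: 43+21-67=0; pred: 79+67-23=123
Step 5: prey: 0+0-0=0; pred: 123+0-36=87
Step 6: prey: 0+0-0=0; pred: 87+0-26=61
Step 7: prey: 0+0-0=0; pred: 61+0-18=43
Step 8: prey: 0+0-0=0; pred: 43+0-12=31
Step 9: prey: 0+0-0=0; pred: 31+0-9=22
Step 10: prey: 0+0-0=0; pred: 22+0-6=16
Step 11: prey: 0+0-0=0; pred: 16+0-4=12
Max prey = 62 at step 2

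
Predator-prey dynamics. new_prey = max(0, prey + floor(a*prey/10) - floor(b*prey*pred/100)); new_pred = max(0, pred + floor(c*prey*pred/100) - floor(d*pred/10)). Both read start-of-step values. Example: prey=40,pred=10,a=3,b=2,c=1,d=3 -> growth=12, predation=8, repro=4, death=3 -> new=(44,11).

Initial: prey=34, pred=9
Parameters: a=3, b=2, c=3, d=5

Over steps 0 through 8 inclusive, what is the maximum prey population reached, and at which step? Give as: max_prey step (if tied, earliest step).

Answer: 39 2

Derivation:
Step 1: prey: 34+10-6=38; pred: 9+9-4=14
Step 2: prey: 38+11-10=39; pred: 14+15-7=22
Step 3: prey: 39+11-17=33; pred: 22+25-11=36
Step 4: prey: 33+9-23=19; pred: 36+35-18=53
Step 5: prey: 19+5-20=4; pred: 53+30-26=57
Step 6: prey: 4+1-4=1; pred: 57+6-28=35
Step 7: prey: 1+0-0=1; pred: 35+1-17=19
Step 8: prey: 1+0-0=1; pred: 19+0-9=10
Max prey = 39 at step 2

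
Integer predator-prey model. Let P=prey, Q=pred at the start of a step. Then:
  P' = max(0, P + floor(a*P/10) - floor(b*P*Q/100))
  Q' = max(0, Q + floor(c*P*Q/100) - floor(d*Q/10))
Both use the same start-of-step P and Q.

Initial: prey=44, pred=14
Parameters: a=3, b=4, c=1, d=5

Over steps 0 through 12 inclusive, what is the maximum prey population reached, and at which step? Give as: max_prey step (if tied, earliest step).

Step 1: prey: 44+13-24=33; pred: 14+6-7=13
Step 2: prey: 33+9-17=25; pred: 13+4-6=11
Step 3: prey: 25+7-11=21; pred: 11+2-5=8
Step 4: prey: 21+6-6=21; pred: 8+1-4=5
Step 5: prey: 21+6-4=23; pred: 5+1-2=4
Step 6: prey: 23+6-3=26; pred: 4+0-2=2
Step 7: prey: 26+7-2=31; pred: 2+0-1=1
Step 8: prey: 31+9-1=39; pred: 1+0-0=1
Step 9: prey: 39+11-1=49; pred: 1+0-0=1
Step 10: prey: 49+14-1=62; pred: 1+0-0=1
Step 11: prey: 62+18-2=78; pred: 1+0-0=1
Step 12: prey: 78+23-3=98; pred: 1+0-0=1
Max prey = 98 at step 12

Answer: 98 12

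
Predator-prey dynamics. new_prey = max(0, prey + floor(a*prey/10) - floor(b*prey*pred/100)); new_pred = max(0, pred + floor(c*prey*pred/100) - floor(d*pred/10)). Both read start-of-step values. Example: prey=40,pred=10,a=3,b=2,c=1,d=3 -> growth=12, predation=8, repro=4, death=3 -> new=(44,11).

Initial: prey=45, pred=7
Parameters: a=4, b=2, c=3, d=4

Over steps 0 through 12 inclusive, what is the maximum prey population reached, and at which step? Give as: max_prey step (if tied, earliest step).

Step 1: prey: 45+18-6=57; pred: 7+9-2=14
Step 2: prey: 57+22-15=64; pred: 14+23-5=32
Step 3: prey: 64+25-40=49; pred: 32+61-12=81
Step 4: prey: 49+19-79=0; pred: 81+119-32=168
Step 5: prey: 0+0-0=0; pred: 168+0-67=101
Step 6: prey: 0+0-0=0; pred: 101+0-40=61
Step 7: prey: 0+0-0=0; pred: 61+0-24=37
Step 8: prey: 0+0-0=0; pred: 37+0-14=23
Step 9: prey: 0+0-0=0; pred: 23+0-9=14
Step 10: prey: 0+0-0=0; pred: 14+0-5=9
Step 11: prey: 0+0-0=0; pred: 9+0-3=6
Step 12: prey: 0+0-0=0; pred: 6+0-2=4
Max prey = 64 at step 2

Answer: 64 2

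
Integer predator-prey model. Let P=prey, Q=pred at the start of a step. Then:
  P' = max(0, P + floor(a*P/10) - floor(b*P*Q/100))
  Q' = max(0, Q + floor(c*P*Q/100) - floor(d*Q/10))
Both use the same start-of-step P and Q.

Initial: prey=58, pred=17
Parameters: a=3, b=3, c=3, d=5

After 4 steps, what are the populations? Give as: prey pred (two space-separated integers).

Answer: 0 25

Derivation:
Step 1: prey: 58+17-29=46; pred: 17+29-8=38
Step 2: prey: 46+13-52=7; pred: 38+52-19=71
Step 3: prey: 7+2-14=0; pred: 71+14-35=50
Step 4: prey: 0+0-0=0; pred: 50+0-25=25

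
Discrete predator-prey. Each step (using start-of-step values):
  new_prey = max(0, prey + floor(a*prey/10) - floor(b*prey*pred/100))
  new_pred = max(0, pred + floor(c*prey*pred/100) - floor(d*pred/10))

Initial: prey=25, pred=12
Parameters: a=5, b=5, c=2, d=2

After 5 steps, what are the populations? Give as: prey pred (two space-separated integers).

Step 1: prey: 25+12-15=22; pred: 12+6-2=16
Step 2: prey: 22+11-17=16; pred: 16+7-3=20
Step 3: prey: 16+8-16=8; pred: 20+6-4=22
Step 4: prey: 8+4-8=4; pred: 22+3-4=21
Step 5: prey: 4+2-4=2; pred: 21+1-4=18

Answer: 2 18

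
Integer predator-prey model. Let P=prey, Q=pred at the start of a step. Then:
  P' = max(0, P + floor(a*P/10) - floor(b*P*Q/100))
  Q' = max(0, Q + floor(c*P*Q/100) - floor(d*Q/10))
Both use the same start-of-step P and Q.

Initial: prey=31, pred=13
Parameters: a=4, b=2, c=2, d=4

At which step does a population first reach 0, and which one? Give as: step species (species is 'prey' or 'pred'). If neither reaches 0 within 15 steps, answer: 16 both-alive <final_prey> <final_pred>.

Answer: 16 both-alive 12 2

Derivation:
Step 1: prey: 31+12-8=35; pred: 13+8-5=16
Step 2: prey: 35+14-11=38; pred: 16+11-6=21
Step 3: prey: 38+15-15=38; pred: 21+15-8=28
Step 4: prey: 38+15-21=32; pred: 28+21-11=38
Step 5: prey: 32+12-24=20; pred: 38+24-15=47
Step 6: prey: 20+8-18=10; pred: 47+18-18=47
Step 7: prey: 10+4-9=5; pred: 47+9-18=38
Step 8: prey: 5+2-3=4; pred: 38+3-15=26
Step 9: prey: 4+1-2=3; pred: 26+2-10=18
Step 10: prey: 3+1-1=3; pred: 18+1-7=12
Step 11: prey: 3+1-0=4; pred: 12+0-4=8
Step 12: prey: 4+1-0=5; pred: 8+0-3=5
Step 13: prey: 5+2-0=7; pred: 5+0-2=3
Step 14: prey: 7+2-0=9; pred: 3+0-1=2
Step 15: prey: 9+3-0=12; pred: 2+0-0=2
No extinction within 15 steps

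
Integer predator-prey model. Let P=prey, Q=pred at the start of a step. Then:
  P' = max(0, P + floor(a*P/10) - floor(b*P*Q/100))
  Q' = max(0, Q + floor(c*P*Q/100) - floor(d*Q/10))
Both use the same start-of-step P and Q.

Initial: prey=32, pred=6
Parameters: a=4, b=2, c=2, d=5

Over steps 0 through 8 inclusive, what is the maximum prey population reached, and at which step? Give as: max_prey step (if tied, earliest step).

Answer: 79 4

Derivation:
Step 1: prey: 32+12-3=41; pred: 6+3-3=6
Step 2: prey: 41+16-4=53; pred: 6+4-3=7
Step 3: prey: 53+21-7=67; pred: 7+7-3=11
Step 4: prey: 67+26-14=79; pred: 11+14-5=20
Step 5: prey: 79+31-31=79; pred: 20+31-10=41
Step 6: prey: 79+31-64=46; pred: 41+64-20=85
Step 7: prey: 46+18-78=0; pred: 85+78-42=121
Step 8: prey: 0+0-0=0; pred: 121+0-60=61
Max prey = 79 at step 4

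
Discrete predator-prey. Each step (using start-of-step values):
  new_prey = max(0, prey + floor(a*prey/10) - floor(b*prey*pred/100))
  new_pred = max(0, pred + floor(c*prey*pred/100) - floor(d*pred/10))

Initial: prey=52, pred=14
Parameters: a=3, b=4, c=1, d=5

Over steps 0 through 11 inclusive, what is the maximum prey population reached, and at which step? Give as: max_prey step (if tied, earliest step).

Step 1: prey: 52+15-29=38; pred: 14+7-7=14
Step 2: prey: 38+11-21=28; pred: 14+5-7=12
Step 3: prey: 28+8-13=23; pred: 12+3-6=9
Step 4: prey: 23+6-8=21; pred: 9+2-4=7
Step 5: prey: 21+6-5=22; pred: 7+1-3=5
Step 6: prey: 22+6-4=24; pred: 5+1-2=4
Step 7: prey: 24+7-3=28; pred: 4+0-2=2
Step 8: prey: 28+8-2=34; pred: 2+0-1=1
Step 9: prey: 34+10-1=43; pred: 1+0-0=1
Step 10: prey: 43+12-1=54; pred: 1+0-0=1
Step 11: prey: 54+16-2=68; pred: 1+0-0=1
Max prey = 68 at step 11

Answer: 68 11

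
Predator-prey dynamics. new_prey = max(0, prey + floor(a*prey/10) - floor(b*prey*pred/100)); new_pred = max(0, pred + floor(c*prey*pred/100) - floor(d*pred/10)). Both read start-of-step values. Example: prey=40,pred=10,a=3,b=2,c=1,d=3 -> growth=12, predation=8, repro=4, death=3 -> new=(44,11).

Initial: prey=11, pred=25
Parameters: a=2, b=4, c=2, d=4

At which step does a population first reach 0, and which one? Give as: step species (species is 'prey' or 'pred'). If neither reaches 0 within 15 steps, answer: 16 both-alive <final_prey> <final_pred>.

Answer: 16 both-alive 1 2

Derivation:
Step 1: prey: 11+2-11=2; pred: 25+5-10=20
Step 2: prey: 2+0-1=1; pred: 20+0-8=12
Step 3: prey: 1+0-0=1; pred: 12+0-4=8
Step 4: prey: 1+0-0=1; pred: 8+0-3=5
Step 5: prey: 1+0-0=1; pred: 5+0-2=3
Step 6: prey: 1+0-0=1; pred: 3+0-1=2
Step 7: prey: 1+0-0=1; pred: 2+0-0=2
Steps 8-15: state stable at prey=1, pred=2 (no change)
No extinction within 15 steps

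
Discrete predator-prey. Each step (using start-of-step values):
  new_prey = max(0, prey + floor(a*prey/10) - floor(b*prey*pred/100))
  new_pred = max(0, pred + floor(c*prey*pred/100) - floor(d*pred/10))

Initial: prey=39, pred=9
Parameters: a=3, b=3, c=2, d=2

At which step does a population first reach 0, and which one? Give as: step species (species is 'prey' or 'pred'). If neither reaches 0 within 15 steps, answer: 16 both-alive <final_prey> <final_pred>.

Step 1: prey: 39+11-10=40; pred: 9+7-1=15
Step 2: prey: 40+12-18=34; pred: 15+12-3=24
Step 3: prey: 34+10-24=20; pred: 24+16-4=36
Step 4: prey: 20+6-21=5; pred: 36+14-7=43
Step 5: prey: 5+1-6=0; pred: 43+4-8=39
First extinction: prey at step 5

Answer: 5 prey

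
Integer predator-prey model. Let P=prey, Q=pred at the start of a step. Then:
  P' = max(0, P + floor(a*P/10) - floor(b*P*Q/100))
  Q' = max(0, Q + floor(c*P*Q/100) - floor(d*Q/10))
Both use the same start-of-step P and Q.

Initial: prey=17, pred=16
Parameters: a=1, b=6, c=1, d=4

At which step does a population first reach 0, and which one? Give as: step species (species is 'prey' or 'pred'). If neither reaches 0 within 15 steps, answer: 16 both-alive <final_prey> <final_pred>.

Answer: 16 both-alive 1 2

Derivation:
Step 1: prey: 17+1-16=2; pred: 16+2-6=12
Step 2: prey: 2+0-1=1; pred: 12+0-4=8
Step 3: prey: 1+0-0=1; pred: 8+0-3=5
Step 4: prey: 1+0-0=1; pred: 5+0-2=3
Step 5: prey: 1+0-0=1; pred: 3+0-1=2
Step 6: prey: 1+0-0=1; pred: 2+0-0=2
Steps 7-15: state stable at prey=1, pred=2 (no change)
No extinction within 15 steps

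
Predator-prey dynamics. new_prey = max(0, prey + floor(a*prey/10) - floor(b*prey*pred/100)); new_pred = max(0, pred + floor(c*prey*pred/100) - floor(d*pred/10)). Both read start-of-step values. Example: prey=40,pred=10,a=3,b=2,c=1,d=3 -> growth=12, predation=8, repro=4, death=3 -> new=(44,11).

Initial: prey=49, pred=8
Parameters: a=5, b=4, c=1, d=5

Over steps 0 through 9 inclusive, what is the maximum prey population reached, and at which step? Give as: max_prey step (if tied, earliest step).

Answer: 98 5

Derivation:
Step 1: prey: 49+24-15=58; pred: 8+3-4=7
Step 2: prey: 58+29-16=71; pred: 7+4-3=8
Step 3: prey: 71+35-22=84; pred: 8+5-4=9
Step 4: prey: 84+42-30=96; pred: 9+7-4=12
Step 5: prey: 96+48-46=98; pred: 12+11-6=17
Step 6: prey: 98+49-66=81; pred: 17+16-8=25
Step 7: prey: 81+40-81=40; pred: 25+20-12=33
Step 8: prey: 40+20-52=8; pred: 33+13-16=30
Step 9: prey: 8+4-9=3; pred: 30+2-15=17
Max prey = 98 at step 5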